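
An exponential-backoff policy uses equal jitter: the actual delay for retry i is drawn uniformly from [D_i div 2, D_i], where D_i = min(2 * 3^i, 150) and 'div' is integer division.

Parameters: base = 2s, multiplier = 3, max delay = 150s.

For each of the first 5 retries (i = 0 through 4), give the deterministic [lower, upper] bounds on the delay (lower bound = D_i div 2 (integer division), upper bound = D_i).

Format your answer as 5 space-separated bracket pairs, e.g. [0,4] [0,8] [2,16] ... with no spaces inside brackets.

Computing bounds per retry:
  i=0: D_i=min(2*3^0,150)=2, bounds=[1,2]
  i=1: D_i=min(2*3^1,150)=6, bounds=[3,6]
  i=2: D_i=min(2*3^2,150)=18, bounds=[9,18]
  i=3: D_i=min(2*3^3,150)=54, bounds=[27,54]
  i=4: D_i=min(2*3^4,150)=150, bounds=[75,150]

Answer: [1,2] [3,6] [9,18] [27,54] [75,150]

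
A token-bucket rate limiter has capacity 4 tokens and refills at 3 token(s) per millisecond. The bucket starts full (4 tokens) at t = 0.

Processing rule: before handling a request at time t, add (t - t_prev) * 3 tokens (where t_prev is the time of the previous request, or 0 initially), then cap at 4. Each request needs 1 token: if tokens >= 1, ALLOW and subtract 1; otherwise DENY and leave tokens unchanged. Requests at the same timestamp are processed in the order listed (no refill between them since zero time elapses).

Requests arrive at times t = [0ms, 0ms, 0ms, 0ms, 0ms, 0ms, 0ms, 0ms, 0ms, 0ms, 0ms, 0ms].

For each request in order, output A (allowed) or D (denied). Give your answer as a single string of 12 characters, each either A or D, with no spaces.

Answer: AAAADDDDDDDD

Derivation:
Simulating step by step:
  req#1 t=0ms: ALLOW
  req#2 t=0ms: ALLOW
  req#3 t=0ms: ALLOW
  req#4 t=0ms: ALLOW
  req#5 t=0ms: DENY
  req#6 t=0ms: DENY
  req#7 t=0ms: DENY
  req#8 t=0ms: DENY
  req#9 t=0ms: DENY
  req#10 t=0ms: DENY
  req#11 t=0ms: DENY
  req#12 t=0ms: DENY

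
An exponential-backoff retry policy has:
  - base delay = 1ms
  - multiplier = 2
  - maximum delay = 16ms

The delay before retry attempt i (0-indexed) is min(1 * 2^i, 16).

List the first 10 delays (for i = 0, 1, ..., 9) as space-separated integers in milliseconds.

Computing each delay:
  i=0: min(1*2^0, 16) = 1
  i=1: min(1*2^1, 16) = 2
  i=2: min(1*2^2, 16) = 4
  i=3: min(1*2^3, 16) = 8
  i=4: min(1*2^4, 16) = 16
  i=5: min(1*2^5, 16) = 16
  i=6: min(1*2^6, 16) = 16
  i=7: min(1*2^7, 16) = 16
  i=8: min(1*2^8, 16) = 16
  i=9: min(1*2^9, 16) = 16

Answer: 1 2 4 8 16 16 16 16 16 16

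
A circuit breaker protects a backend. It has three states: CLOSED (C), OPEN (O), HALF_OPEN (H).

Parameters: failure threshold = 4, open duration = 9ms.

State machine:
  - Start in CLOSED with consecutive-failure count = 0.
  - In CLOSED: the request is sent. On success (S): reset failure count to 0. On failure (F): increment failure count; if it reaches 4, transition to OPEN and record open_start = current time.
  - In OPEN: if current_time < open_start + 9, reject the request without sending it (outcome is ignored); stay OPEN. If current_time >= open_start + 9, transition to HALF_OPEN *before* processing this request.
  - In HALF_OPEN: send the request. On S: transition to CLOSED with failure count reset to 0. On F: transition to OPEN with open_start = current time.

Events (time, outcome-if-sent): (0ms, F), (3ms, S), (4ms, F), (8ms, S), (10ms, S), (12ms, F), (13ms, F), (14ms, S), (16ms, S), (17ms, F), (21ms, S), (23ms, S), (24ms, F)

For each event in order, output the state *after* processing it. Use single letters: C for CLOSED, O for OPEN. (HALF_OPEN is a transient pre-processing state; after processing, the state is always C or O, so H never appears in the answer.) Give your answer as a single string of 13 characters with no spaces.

Answer: CCCCCCCCCCCCC

Derivation:
State after each event:
  event#1 t=0ms outcome=F: state=CLOSED
  event#2 t=3ms outcome=S: state=CLOSED
  event#3 t=4ms outcome=F: state=CLOSED
  event#4 t=8ms outcome=S: state=CLOSED
  event#5 t=10ms outcome=S: state=CLOSED
  event#6 t=12ms outcome=F: state=CLOSED
  event#7 t=13ms outcome=F: state=CLOSED
  event#8 t=14ms outcome=S: state=CLOSED
  event#9 t=16ms outcome=S: state=CLOSED
  event#10 t=17ms outcome=F: state=CLOSED
  event#11 t=21ms outcome=S: state=CLOSED
  event#12 t=23ms outcome=S: state=CLOSED
  event#13 t=24ms outcome=F: state=CLOSED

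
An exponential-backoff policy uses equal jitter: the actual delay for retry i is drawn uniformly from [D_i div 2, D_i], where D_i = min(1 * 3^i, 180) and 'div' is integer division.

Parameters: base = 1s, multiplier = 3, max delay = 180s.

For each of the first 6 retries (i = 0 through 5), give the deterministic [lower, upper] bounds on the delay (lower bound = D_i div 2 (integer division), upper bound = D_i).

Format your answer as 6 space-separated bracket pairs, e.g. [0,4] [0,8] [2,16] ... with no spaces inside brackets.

Answer: [0,1] [1,3] [4,9] [13,27] [40,81] [90,180]

Derivation:
Computing bounds per retry:
  i=0: D_i=min(1*3^0,180)=1, bounds=[0,1]
  i=1: D_i=min(1*3^1,180)=3, bounds=[1,3]
  i=2: D_i=min(1*3^2,180)=9, bounds=[4,9]
  i=3: D_i=min(1*3^3,180)=27, bounds=[13,27]
  i=4: D_i=min(1*3^4,180)=81, bounds=[40,81]
  i=5: D_i=min(1*3^5,180)=180, bounds=[90,180]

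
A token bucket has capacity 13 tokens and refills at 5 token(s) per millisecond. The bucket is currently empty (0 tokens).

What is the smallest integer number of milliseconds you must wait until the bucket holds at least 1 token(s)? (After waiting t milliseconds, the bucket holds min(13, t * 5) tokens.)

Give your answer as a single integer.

Need t * 5 >= 1, so t >= 1/5.
Smallest integer t = ceil(1/5) = 1.

Answer: 1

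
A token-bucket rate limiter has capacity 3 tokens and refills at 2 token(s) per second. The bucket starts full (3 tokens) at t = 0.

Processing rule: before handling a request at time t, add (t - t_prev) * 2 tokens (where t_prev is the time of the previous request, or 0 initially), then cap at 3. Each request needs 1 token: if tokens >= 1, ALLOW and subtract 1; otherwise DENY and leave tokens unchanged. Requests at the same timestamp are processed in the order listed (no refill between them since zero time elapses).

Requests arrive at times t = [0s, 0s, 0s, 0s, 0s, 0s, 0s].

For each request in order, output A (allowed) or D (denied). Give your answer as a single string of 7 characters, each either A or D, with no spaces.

Answer: AAADDDD

Derivation:
Simulating step by step:
  req#1 t=0s: ALLOW
  req#2 t=0s: ALLOW
  req#3 t=0s: ALLOW
  req#4 t=0s: DENY
  req#5 t=0s: DENY
  req#6 t=0s: DENY
  req#7 t=0s: DENY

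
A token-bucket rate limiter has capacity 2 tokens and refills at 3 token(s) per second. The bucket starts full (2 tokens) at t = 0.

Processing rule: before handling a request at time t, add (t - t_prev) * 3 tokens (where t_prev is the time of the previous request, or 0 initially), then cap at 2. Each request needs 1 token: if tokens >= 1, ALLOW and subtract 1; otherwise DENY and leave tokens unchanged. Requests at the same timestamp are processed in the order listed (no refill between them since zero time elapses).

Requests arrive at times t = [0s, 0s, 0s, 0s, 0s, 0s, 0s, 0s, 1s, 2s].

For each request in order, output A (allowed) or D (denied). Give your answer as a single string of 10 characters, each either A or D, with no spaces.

Simulating step by step:
  req#1 t=0s: ALLOW
  req#2 t=0s: ALLOW
  req#3 t=0s: DENY
  req#4 t=0s: DENY
  req#5 t=0s: DENY
  req#6 t=0s: DENY
  req#7 t=0s: DENY
  req#8 t=0s: DENY
  req#9 t=1s: ALLOW
  req#10 t=2s: ALLOW

Answer: AADDDDDDAA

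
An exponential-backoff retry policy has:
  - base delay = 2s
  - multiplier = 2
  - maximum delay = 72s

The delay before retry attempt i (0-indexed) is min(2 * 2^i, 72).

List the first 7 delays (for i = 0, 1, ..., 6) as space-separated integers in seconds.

Answer: 2 4 8 16 32 64 72

Derivation:
Computing each delay:
  i=0: min(2*2^0, 72) = 2
  i=1: min(2*2^1, 72) = 4
  i=2: min(2*2^2, 72) = 8
  i=3: min(2*2^3, 72) = 16
  i=4: min(2*2^4, 72) = 32
  i=5: min(2*2^5, 72) = 64
  i=6: min(2*2^6, 72) = 72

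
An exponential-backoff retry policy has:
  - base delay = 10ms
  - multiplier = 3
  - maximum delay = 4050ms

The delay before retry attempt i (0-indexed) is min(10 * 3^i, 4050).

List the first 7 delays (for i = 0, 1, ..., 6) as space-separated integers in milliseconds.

Computing each delay:
  i=0: min(10*3^0, 4050) = 10
  i=1: min(10*3^1, 4050) = 30
  i=2: min(10*3^2, 4050) = 90
  i=3: min(10*3^3, 4050) = 270
  i=4: min(10*3^4, 4050) = 810
  i=5: min(10*3^5, 4050) = 2430
  i=6: min(10*3^6, 4050) = 4050

Answer: 10 30 90 270 810 2430 4050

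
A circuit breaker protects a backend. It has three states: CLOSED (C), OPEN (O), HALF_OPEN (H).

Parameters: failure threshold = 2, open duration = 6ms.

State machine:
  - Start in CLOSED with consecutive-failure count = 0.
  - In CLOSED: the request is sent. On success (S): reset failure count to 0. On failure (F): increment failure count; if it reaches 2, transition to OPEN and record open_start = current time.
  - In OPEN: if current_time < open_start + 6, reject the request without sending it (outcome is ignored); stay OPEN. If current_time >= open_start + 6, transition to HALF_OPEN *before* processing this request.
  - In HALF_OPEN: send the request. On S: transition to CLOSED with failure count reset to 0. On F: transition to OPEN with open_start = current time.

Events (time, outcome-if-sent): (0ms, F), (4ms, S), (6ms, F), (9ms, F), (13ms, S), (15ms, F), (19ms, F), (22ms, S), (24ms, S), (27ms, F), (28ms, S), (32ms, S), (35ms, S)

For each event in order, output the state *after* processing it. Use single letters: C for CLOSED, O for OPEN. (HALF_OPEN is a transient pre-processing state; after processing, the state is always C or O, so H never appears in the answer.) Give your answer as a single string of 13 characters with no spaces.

Answer: CCCOOOOCCCCCC

Derivation:
State after each event:
  event#1 t=0ms outcome=F: state=CLOSED
  event#2 t=4ms outcome=S: state=CLOSED
  event#3 t=6ms outcome=F: state=CLOSED
  event#4 t=9ms outcome=F: state=OPEN
  event#5 t=13ms outcome=S: state=OPEN
  event#6 t=15ms outcome=F: state=OPEN
  event#7 t=19ms outcome=F: state=OPEN
  event#8 t=22ms outcome=S: state=CLOSED
  event#9 t=24ms outcome=S: state=CLOSED
  event#10 t=27ms outcome=F: state=CLOSED
  event#11 t=28ms outcome=S: state=CLOSED
  event#12 t=32ms outcome=S: state=CLOSED
  event#13 t=35ms outcome=S: state=CLOSED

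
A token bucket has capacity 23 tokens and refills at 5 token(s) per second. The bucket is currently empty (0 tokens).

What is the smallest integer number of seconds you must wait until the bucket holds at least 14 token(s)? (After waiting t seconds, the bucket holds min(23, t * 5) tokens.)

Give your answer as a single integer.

Need t * 5 >= 14, so t >= 14/5.
Smallest integer t = ceil(14/5) = 3.

Answer: 3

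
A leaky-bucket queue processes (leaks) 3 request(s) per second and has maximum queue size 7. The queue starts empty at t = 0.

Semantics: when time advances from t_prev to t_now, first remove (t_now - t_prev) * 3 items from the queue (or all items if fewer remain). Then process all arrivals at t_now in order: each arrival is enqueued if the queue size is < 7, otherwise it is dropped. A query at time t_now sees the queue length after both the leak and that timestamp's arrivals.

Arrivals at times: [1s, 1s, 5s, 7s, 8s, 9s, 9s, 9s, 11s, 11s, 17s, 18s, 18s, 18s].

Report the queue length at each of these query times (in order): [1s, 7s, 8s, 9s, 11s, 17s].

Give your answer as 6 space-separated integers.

Answer: 2 1 1 3 2 1

Derivation:
Queue lengths at query times:
  query t=1s: backlog = 2
  query t=7s: backlog = 1
  query t=8s: backlog = 1
  query t=9s: backlog = 3
  query t=11s: backlog = 2
  query t=17s: backlog = 1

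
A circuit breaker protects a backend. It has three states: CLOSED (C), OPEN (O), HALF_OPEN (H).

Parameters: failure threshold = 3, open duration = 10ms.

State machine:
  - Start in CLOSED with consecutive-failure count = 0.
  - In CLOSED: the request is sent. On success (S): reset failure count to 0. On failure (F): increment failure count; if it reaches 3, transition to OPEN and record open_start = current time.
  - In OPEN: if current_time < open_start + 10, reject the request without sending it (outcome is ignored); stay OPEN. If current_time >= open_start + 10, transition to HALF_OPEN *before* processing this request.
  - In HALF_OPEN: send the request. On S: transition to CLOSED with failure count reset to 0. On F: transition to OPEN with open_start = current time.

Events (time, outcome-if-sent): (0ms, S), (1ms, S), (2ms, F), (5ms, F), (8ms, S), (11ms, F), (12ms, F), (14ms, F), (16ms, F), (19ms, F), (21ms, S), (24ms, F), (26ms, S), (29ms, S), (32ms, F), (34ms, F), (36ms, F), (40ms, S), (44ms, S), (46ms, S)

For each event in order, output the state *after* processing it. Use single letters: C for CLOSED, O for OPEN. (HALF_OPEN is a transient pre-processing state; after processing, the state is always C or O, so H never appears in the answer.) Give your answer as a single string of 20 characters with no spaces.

Answer: CCCCCCCOOOOOOOOOOOCC

Derivation:
State after each event:
  event#1 t=0ms outcome=S: state=CLOSED
  event#2 t=1ms outcome=S: state=CLOSED
  event#3 t=2ms outcome=F: state=CLOSED
  event#4 t=5ms outcome=F: state=CLOSED
  event#5 t=8ms outcome=S: state=CLOSED
  event#6 t=11ms outcome=F: state=CLOSED
  event#7 t=12ms outcome=F: state=CLOSED
  event#8 t=14ms outcome=F: state=OPEN
  event#9 t=16ms outcome=F: state=OPEN
  event#10 t=19ms outcome=F: state=OPEN
  event#11 t=21ms outcome=S: state=OPEN
  event#12 t=24ms outcome=F: state=OPEN
  event#13 t=26ms outcome=S: state=OPEN
  event#14 t=29ms outcome=S: state=OPEN
  event#15 t=32ms outcome=F: state=OPEN
  event#16 t=34ms outcome=F: state=OPEN
  event#17 t=36ms outcome=F: state=OPEN
  event#18 t=40ms outcome=S: state=OPEN
  event#19 t=44ms outcome=S: state=CLOSED
  event#20 t=46ms outcome=S: state=CLOSED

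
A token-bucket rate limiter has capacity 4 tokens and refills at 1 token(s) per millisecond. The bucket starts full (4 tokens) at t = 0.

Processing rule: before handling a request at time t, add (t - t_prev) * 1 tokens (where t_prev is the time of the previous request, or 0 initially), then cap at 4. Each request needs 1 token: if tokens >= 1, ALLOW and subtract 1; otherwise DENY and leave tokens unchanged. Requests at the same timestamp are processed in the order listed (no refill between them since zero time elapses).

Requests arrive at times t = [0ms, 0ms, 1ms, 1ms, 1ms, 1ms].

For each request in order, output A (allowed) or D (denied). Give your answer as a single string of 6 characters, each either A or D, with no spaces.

Answer: AAAAAD

Derivation:
Simulating step by step:
  req#1 t=0ms: ALLOW
  req#2 t=0ms: ALLOW
  req#3 t=1ms: ALLOW
  req#4 t=1ms: ALLOW
  req#5 t=1ms: ALLOW
  req#6 t=1ms: DENY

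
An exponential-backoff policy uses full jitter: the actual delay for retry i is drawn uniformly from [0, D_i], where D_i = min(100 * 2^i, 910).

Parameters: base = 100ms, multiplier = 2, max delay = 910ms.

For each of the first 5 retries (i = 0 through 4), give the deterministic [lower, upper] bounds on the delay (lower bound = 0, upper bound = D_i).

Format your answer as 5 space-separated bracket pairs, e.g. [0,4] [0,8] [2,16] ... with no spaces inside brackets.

Computing bounds per retry:
  i=0: D_i=min(100*2^0,910)=100, bounds=[0,100]
  i=1: D_i=min(100*2^1,910)=200, bounds=[0,200]
  i=2: D_i=min(100*2^2,910)=400, bounds=[0,400]
  i=3: D_i=min(100*2^3,910)=800, bounds=[0,800]
  i=4: D_i=min(100*2^4,910)=910, bounds=[0,910]

Answer: [0,100] [0,200] [0,400] [0,800] [0,910]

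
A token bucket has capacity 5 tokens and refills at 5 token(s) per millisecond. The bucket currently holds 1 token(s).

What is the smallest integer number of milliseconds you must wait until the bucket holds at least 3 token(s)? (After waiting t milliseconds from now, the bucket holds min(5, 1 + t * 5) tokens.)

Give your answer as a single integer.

Need 1 + t * 5 >= 3, so t >= 2/5.
Smallest integer t = ceil(2/5) = 1.

Answer: 1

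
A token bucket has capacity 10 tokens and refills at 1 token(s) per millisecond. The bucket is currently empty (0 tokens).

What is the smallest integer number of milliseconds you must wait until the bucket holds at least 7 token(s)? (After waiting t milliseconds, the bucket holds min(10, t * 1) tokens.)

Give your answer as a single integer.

Need t * 1 >= 7, so t >= 7/1.
Smallest integer t = ceil(7/1) = 7.

Answer: 7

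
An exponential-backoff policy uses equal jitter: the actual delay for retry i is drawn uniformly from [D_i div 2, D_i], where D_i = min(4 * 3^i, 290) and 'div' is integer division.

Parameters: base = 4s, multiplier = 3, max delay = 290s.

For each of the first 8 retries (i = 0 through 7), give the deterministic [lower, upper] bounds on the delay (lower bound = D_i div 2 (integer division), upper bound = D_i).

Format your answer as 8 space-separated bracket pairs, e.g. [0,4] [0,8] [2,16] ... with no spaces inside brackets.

Answer: [2,4] [6,12] [18,36] [54,108] [145,290] [145,290] [145,290] [145,290]

Derivation:
Computing bounds per retry:
  i=0: D_i=min(4*3^0,290)=4, bounds=[2,4]
  i=1: D_i=min(4*3^1,290)=12, bounds=[6,12]
  i=2: D_i=min(4*3^2,290)=36, bounds=[18,36]
  i=3: D_i=min(4*3^3,290)=108, bounds=[54,108]
  i=4: D_i=min(4*3^4,290)=290, bounds=[145,290]
  i=5: D_i=min(4*3^5,290)=290, bounds=[145,290]
  i=6: D_i=min(4*3^6,290)=290, bounds=[145,290]
  i=7: D_i=min(4*3^7,290)=290, bounds=[145,290]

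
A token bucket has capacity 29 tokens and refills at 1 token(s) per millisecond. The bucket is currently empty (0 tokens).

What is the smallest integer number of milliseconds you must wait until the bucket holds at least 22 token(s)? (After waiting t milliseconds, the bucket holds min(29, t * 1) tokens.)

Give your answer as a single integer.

Need t * 1 >= 22, so t >= 22/1.
Smallest integer t = ceil(22/1) = 22.

Answer: 22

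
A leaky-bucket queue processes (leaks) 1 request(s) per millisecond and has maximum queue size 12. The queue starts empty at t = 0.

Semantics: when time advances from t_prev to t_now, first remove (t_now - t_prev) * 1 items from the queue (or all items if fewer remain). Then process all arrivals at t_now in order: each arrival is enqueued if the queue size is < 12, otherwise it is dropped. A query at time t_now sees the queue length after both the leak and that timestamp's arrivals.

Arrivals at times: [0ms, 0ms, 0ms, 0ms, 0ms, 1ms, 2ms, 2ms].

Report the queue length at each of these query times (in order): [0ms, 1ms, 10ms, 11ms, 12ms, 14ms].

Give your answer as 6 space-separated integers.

Answer: 5 5 0 0 0 0

Derivation:
Queue lengths at query times:
  query t=0ms: backlog = 5
  query t=1ms: backlog = 5
  query t=10ms: backlog = 0
  query t=11ms: backlog = 0
  query t=12ms: backlog = 0
  query t=14ms: backlog = 0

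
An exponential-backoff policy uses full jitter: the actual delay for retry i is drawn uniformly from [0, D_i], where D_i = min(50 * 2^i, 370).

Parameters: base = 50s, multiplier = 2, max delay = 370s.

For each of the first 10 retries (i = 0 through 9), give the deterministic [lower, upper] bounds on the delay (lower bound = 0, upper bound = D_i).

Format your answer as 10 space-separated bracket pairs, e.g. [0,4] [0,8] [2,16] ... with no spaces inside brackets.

Answer: [0,50] [0,100] [0,200] [0,370] [0,370] [0,370] [0,370] [0,370] [0,370] [0,370]

Derivation:
Computing bounds per retry:
  i=0: D_i=min(50*2^0,370)=50, bounds=[0,50]
  i=1: D_i=min(50*2^1,370)=100, bounds=[0,100]
  i=2: D_i=min(50*2^2,370)=200, bounds=[0,200]
  i=3: D_i=min(50*2^3,370)=370, bounds=[0,370]
  i=4: D_i=min(50*2^4,370)=370, bounds=[0,370]
  i=5: D_i=min(50*2^5,370)=370, bounds=[0,370]
  i=6: D_i=min(50*2^6,370)=370, bounds=[0,370]
  i=7: D_i=min(50*2^7,370)=370, bounds=[0,370]
  i=8: D_i=min(50*2^8,370)=370, bounds=[0,370]
  i=9: D_i=min(50*2^9,370)=370, bounds=[0,370]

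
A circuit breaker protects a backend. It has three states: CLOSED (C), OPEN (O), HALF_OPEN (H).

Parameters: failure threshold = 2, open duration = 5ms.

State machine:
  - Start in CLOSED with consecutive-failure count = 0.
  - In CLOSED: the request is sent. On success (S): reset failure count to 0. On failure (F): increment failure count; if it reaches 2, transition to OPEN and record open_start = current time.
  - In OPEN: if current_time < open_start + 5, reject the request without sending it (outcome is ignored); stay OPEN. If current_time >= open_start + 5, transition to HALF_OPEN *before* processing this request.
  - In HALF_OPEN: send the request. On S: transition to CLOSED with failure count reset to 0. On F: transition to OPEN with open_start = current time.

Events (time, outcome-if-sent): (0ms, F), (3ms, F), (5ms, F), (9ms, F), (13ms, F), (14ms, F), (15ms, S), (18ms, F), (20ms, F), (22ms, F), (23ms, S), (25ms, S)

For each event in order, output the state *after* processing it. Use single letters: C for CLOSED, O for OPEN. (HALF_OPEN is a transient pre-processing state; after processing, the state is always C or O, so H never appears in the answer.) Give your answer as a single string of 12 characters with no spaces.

State after each event:
  event#1 t=0ms outcome=F: state=CLOSED
  event#2 t=3ms outcome=F: state=OPEN
  event#3 t=5ms outcome=F: state=OPEN
  event#4 t=9ms outcome=F: state=OPEN
  event#5 t=13ms outcome=F: state=OPEN
  event#6 t=14ms outcome=F: state=OPEN
  event#7 t=15ms outcome=S: state=OPEN
  event#8 t=18ms outcome=F: state=OPEN
  event#9 t=20ms outcome=F: state=OPEN
  event#10 t=22ms outcome=F: state=OPEN
  event#11 t=23ms outcome=S: state=OPEN
  event#12 t=25ms outcome=S: state=CLOSED

Answer: COOOOOOOOOOC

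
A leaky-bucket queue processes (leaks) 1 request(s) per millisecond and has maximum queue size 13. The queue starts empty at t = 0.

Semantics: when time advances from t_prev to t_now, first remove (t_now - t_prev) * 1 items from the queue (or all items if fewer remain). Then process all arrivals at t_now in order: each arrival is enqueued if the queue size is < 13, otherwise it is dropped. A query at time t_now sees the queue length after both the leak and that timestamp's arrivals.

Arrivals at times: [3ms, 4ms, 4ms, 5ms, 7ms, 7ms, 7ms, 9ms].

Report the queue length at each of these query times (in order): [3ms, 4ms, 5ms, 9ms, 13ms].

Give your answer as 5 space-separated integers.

Queue lengths at query times:
  query t=3ms: backlog = 1
  query t=4ms: backlog = 2
  query t=5ms: backlog = 2
  query t=9ms: backlog = 2
  query t=13ms: backlog = 0

Answer: 1 2 2 2 0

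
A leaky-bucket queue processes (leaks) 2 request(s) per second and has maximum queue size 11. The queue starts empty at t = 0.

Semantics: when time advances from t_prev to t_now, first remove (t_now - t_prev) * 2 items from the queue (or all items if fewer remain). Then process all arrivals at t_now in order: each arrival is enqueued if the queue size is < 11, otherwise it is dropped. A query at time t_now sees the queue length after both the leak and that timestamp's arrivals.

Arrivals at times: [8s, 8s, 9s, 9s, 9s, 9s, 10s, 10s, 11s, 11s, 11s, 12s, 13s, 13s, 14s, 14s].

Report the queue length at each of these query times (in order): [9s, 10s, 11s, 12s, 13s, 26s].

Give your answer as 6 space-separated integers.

Queue lengths at query times:
  query t=9s: backlog = 4
  query t=10s: backlog = 4
  query t=11s: backlog = 5
  query t=12s: backlog = 4
  query t=13s: backlog = 4
  query t=26s: backlog = 0

Answer: 4 4 5 4 4 0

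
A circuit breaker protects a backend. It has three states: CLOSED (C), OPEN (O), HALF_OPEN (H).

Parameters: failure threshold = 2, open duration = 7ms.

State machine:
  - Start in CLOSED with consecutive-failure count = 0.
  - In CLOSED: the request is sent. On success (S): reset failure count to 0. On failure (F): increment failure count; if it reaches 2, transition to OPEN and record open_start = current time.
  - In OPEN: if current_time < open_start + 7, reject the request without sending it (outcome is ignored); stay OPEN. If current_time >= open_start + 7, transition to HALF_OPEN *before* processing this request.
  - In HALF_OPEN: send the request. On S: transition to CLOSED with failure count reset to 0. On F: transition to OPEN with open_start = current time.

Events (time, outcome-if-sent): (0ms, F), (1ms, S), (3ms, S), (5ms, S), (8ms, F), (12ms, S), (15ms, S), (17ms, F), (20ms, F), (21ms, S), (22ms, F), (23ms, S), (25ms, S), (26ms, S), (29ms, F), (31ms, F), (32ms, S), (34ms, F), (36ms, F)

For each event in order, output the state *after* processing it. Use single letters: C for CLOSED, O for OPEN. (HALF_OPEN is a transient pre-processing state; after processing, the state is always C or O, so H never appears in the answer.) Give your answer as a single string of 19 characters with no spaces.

Answer: CCCCCCCCOOOOOOOOOOO

Derivation:
State after each event:
  event#1 t=0ms outcome=F: state=CLOSED
  event#2 t=1ms outcome=S: state=CLOSED
  event#3 t=3ms outcome=S: state=CLOSED
  event#4 t=5ms outcome=S: state=CLOSED
  event#5 t=8ms outcome=F: state=CLOSED
  event#6 t=12ms outcome=S: state=CLOSED
  event#7 t=15ms outcome=S: state=CLOSED
  event#8 t=17ms outcome=F: state=CLOSED
  event#9 t=20ms outcome=F: state=OPEN
  event#10 t=21ms outcome=S: state=OPEN
  event#11 t=22ms outcome=F: state=OPEN
  event#12 t=23ms outcome=S: state=OPEN
  event#13 t=25ms outcome=S: state=OPEN
  event#14 t=26ms outcome=S: state=OPEN
  event#15 t=29ms outcome=F: state=OPEN
  event#16 t=31ms outcome=F: state=OPEN
  event#17 t=32ms outcome=S: state=OPEN
  event#18 t=34ms outcome=F: state=OPEN
  event#19 t=36ms outcome=F: state=OPEN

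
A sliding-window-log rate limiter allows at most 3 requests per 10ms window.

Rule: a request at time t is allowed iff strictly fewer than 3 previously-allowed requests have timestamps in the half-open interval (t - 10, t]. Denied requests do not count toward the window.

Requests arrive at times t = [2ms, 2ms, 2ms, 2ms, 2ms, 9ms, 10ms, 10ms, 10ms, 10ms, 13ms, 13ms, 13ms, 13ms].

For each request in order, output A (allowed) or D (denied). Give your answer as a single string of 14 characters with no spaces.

Answer: AAADDDDDDDAAAD

Derivation:
Tracking allowed requests in the window:
  req#1 t=2ms: ALLOW
  req#2 t=2ms: ALLOW
  req#3 t=2ms: ALLOW
  req#4 t=2ms: DENY
  req#5 t=2ms: DENY
  req#6 t=9ms: DENY
  req#7 t=10ms: DENY
  req#8 t=10ms: DENY
  req#9 t=10ms: DENY
  req#10 t=10ms: DENY
  req#11 t=13ms: ALLOW
  req#12 t=13ms: ALLOW
  req#13 t=13ms: ALLOW
  req#14 t=13ms: DENY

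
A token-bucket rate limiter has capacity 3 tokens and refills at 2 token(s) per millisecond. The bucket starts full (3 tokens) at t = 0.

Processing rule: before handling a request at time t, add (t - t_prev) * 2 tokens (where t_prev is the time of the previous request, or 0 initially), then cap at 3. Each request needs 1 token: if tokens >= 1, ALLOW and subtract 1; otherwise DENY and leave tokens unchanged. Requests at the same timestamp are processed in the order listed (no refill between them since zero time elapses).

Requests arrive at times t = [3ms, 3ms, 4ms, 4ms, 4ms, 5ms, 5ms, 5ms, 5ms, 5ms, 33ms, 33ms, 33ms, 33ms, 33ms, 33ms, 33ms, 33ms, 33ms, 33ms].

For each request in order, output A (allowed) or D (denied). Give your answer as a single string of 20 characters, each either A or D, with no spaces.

Simulating step by step:
  req#1 t=3ms: ALLOW
  req#2 t=3ms: ALLOW
  req#3 t=4ms: ALLOW
  req#4 t=4ms: ALLOW
  req#5 t=4ms: ALLOW
  req#6 t=5ms: ALLOW
  req#7 t=5ms: ALLOW
  req#8 t=5ms: DENY
  req#9 t=5ms: DENY
  req#10 t=5ms: DENY
  req#11 t=33ms: ALLOW
  req#12 t=33ms: ALLOW
  req#13 t=33ms: ALLOW
  req#14 t=33ms: DENY
  req#15 t=33ms: DENY
  req#16 t=33ms: DENY
  req#17 t=33ms: DENY
  req#18 t=33ms: DENY
  req#19 t=33ms: DENY
  req#20 t=33ms: DENY

Answer: AAAAAAADDDAAADDDDDDD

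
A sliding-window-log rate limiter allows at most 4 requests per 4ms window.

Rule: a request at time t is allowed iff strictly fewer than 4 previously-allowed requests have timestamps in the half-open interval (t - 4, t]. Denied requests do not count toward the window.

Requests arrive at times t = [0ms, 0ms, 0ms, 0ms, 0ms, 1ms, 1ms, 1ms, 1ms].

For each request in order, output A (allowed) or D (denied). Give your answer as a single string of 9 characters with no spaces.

Answer: AAAADDDDD

Derivation:
Tracking allowed requests in the window:
  req#1 t=0ms: ALLOW
  req#2 t=0ms: ALLOW
  req#3 t=0ms: ALLOW
  req#4 t=0ms: ALLOW
  req#5 t=0ms: DENY
  req#6 t=1ms: DENY
  req#7 t=1ms: DENY
  req#8 t=1ms: DENY
  req#9 t=1ms: DENY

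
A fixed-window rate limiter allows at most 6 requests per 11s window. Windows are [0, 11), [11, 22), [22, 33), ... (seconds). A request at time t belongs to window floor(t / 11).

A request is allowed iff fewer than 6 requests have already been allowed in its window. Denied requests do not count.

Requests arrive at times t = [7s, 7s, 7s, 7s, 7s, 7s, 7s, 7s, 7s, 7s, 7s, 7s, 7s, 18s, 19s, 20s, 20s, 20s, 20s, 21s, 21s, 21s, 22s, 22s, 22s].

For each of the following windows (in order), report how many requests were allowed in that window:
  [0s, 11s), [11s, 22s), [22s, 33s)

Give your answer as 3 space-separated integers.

Answer: 6 6 3

Derivation:
Processing requests:
  req#1 t=7s (window 0): ALLOW
  req#2 t=7s (window 0): ALLOW
  req#3 t=7s (window 0): ALLOW
  req#4 t=7s (window 0): ALLOW
  req#5 t=7s (window 0): ALLOW
  req#6 t=7s (window 0): ALLOW
  req#7 t=7s (window 0): DENY
  req#8 t=7s (window 0): DENY
  req#9 t=7s (window 0): DENY
  req#10 t=7s (window 0): DENY
  req#11 t=7s (window 0): DENY
  req#12 t=7s (window 0): DENY
  req#13 t=7s (window 0): DENY
  req#14 t=18s (window 1): ALLOW
  req#15 t=19s (window 1): ALLOW
  req#16 t=20s (window 1): ALLOW
  req#17 t=20s (window 1): ALLOW
  req#18 t=20s (window 1): ALLOW
  req#19 t=20s (window 1): ALLOW
  req#20 t=21s (window 1): DENY
  req#21 t=21s (window 1): DENY
  req#22 t=21s (window 1): DENY
  req#23 t=22s (window 2): ALLOW
  req#24 t=22s (window 2): ALLOW
  req#25 t=22s (window 2): ALLOW

Allowed counts by window: 6 6 3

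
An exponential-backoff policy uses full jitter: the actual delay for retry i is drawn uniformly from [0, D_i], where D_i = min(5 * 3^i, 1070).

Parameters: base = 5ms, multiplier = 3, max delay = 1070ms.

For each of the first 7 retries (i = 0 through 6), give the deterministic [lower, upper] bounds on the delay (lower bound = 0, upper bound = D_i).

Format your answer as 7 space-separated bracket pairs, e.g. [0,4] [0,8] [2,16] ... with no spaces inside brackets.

Computing bounds per retry:
  i=0: D_i=min(5*3^0,1070)=5, bounds=[0,5]
  i=1: D_i=min(5*3^1,1070)=15, bounds=[0,15]
  i=2: D_i=min(5*3^2,1070)=45, bounds=[0,45]
  i=3: D_i=min(5*3^3,1070)=135, bounds=[0,135]
  i=4: D_i=min(5*3^4,1070)=405, bounds=[0,405]
  i=5: D_i=min(5*3^5,1070)=1070, bounds=[0,1070]
  i=6: D_i=min(5*3^6,1070)=1070, bounds=[0,1070]

Answer: [0,5] [0,15] [0,45] [0,135] [0,405] [0,1070] [0,1070]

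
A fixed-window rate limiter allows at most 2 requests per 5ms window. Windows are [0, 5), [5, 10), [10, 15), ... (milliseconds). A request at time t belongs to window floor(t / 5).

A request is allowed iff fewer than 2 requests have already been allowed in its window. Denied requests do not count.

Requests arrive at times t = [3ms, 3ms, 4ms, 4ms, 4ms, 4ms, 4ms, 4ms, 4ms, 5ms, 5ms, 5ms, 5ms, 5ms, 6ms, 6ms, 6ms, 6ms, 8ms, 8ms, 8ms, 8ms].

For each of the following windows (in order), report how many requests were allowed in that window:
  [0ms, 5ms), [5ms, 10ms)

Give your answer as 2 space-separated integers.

Answer: 2 2

Derivation:
Processing requests:
  req#1 t=3ms (window 0): ALLOW
  req#2 t=3ms (window 0): ALLOW
  req#3 t=4ms (window 0): DENY
  req#4 t=4ms (window 0): DENY
  req#5 t=4ms (window 0): DENY
  req#6 t=4ms (window 0): DENY
  req#7 t=4ms (window 0): DENY
  req#8 t=4ms (window 0): DENY
  req#9 t=4ms (window 0): DENY
  req#10 t=5ms (window 1): ALLOW
  req#11 t=5ms (window 1): ALLOW
  req#12 t=5ms (window 1): DENY
  req#13 t=5ms (window 1): DENY
  req#14 t=5ms (window 1): DENY
  req#15 t=6ms (window 1): DENY
  req#16 t=6ms (window 1): DENY
  req#17 t=6ms (window 1): DENY
  req#18 t=6ms (window 1): DENY
  req#19 t=8ms (window 1): DENY
  req#20 t=8ms (window 1): DENY
  req#21 t=8ms (window 1): DENY
  req#22 t=8ms (window 1): DENY

Allowed counts by window: 2 2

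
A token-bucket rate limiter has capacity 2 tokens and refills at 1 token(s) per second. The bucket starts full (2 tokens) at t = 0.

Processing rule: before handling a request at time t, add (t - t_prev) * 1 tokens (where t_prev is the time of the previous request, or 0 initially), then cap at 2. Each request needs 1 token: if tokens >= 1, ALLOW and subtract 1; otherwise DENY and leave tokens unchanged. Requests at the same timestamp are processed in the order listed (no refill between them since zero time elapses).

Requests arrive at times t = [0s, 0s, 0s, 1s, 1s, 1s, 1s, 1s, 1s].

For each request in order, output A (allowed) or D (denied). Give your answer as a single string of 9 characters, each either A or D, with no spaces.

Answer: AADADDDDD

Derivation:
Simulating step by step:
  req#1 t=0s: ALLOW
  req#2 t=0s: ALLOW
  req#3 t=0s: DENY
  req#4 t=1s: ALLOW
  req#5 t=1s: DENY
  req#6 t=1s: DENY
  req#7 t=1s: DENY
  req#8 t=1s: DENY
  req#9 t=1s: DENY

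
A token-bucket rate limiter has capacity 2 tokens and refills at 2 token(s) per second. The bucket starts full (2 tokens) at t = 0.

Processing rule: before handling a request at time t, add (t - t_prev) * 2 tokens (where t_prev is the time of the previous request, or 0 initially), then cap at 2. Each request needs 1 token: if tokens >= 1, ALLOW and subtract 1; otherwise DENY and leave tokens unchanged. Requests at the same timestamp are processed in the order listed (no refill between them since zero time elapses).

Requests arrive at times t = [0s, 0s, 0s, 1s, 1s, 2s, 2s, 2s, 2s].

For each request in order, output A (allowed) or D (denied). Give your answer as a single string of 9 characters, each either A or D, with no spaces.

Answer: AADAAAADD

Derivation:
Simulating step by step:
  req#1 t=0s: ALLOW
  req#2 t=0s: ALLOW
  req#3 t=0s: DENY
  req#4 t=1s: ALLOW
  req#5 t=1s: ALLOW
  req#6 t=2s: ALLOW
  req#7 t=2s: ALLOW
  req#8 t=2s: DENY
  req#9 t=2s: DENY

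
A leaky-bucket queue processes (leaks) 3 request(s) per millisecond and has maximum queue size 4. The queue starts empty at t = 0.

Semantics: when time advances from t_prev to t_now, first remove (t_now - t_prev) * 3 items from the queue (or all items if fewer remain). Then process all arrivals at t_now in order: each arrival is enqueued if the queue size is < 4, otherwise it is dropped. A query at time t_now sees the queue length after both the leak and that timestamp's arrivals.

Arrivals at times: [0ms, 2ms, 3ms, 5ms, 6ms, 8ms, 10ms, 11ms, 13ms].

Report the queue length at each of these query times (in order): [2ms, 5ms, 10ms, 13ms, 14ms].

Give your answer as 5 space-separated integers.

Answer: 1 1 1 1 0

Derivation:
Queue lengths at query times:
  query t=2ms: backlog = 1
  query t=5ms: backlog = 1
  query t=10ms: backlog = 1
  query t=13ms: backlog = 1
  query t=14ms: backlog = 0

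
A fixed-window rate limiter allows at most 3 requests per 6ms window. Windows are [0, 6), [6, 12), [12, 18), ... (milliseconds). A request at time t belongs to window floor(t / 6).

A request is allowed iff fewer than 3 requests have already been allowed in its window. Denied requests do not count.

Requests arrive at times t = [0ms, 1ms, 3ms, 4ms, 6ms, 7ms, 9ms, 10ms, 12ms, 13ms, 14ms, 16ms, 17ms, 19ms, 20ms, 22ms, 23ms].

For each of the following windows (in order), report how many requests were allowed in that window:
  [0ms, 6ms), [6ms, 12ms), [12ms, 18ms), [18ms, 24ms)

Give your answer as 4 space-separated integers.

Processing requests:
  req#1 t=0ms (window 0): ALLOW
  req#2 t=1ms (window 0): ALLOW
  req#3 t=3ms (window 0): ALLOW
  req#4 t=4ms (window 0): DENY
  req#5 t=6ms (window 1): ALLOW
  req#6 t=7ms (window 1): ALLOW
  req#7 t=9ms (window 1): ALLOW
  req#8 t=10ms (window 1): DENY
  req#9 t=12ms (window 2): ALLOW
  req#10 t=13ms (window 2): ALLOW
  req#11 t=14ms (window 2): ALLOW
  req#12 t=16ms (window 2): DENY
  req#13 t=17ms (window 2): DENY
  req#14 t=19ms (window 3): ALLOW
  req#15 t=20ms (window 3): ALLOW
  req#16 t=22ms (window 3): ALLOW
  req#17 t=23ms (window 3): DENY

Allowed counts by window: 3 3 3 3

Answer: 3 3 3 3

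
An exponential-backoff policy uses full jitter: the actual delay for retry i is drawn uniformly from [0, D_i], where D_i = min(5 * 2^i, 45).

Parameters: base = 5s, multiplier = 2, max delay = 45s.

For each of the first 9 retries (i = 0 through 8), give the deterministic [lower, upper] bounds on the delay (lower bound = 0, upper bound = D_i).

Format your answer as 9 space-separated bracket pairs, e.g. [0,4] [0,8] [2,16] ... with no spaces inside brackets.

Computing bounds per retry:
  i=0: D_i=min(5*2^0,45)=5, bounds=[0,5]
  i=1: D_i=min(5*2^1,45)=10, bounds=[0,10]
  i=2: D_i=min(5*2^2,45)=20, bounds=[0,20]
  i=3: D_i=min(5*2^3,45)=40, bounds=[0,40]
  i=4: D_i=min(5*2^4,45)=45, bounds=[0,45]
  i=5: D_i=min(5*2^5,45)=45, bounds=[0,45]
  i=6: D_i=min(5*2^6,45)=45, bounds=[0,45]
  i=7: D_i=min(5*2^7,45)=45, bounds=[0,45]
  i=8: D_i=min(5*2^8,45)=45, bounds=[0,45]

Answer: [0,5] [0,10] [0,20] [0,40] [0,45] [0,45] [0,45] [0,45] [0,45]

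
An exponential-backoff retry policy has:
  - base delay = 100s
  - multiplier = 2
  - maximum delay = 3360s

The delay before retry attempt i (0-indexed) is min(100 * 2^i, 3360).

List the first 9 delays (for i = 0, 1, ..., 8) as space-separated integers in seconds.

Answer: 100 200 400 800 1600 3200 3360 3360 3360

Derivation:
Computing each delay:
  i=0: min(100*2^0, 3360) = 100
  i=1: min(100*2^1, 3360) = 200
  i=2: min(100*2^2, 3360) = 400
  i=3: min(100*2^3, 3360) = 800
  i=4: min(100*2^4, 3360) = 1600
  i=5: min(100*2^5, 3360) = 3200
  i=6: min(100*2^6, 3360) = 3360
  i=7: min(100*2^7, 3360) = 3360
  i=8: min(100*2^8, 3360) = 3360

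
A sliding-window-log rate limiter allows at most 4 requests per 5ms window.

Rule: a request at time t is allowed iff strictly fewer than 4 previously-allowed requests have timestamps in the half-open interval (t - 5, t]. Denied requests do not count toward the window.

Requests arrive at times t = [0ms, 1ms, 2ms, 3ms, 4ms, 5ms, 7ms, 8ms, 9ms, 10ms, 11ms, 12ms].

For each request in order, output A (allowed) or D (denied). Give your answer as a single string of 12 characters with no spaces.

Tracking allowed requests in the window:
  req#1 t=0ms: ALLOW
  req#2 t=1ms: ALLOW
  req#3 t=2ms: ALLOW
  req#4 t=3ms: ALLOW
  req#5 t=4ms: DENY
  req#6 t=5ms: ALLOW
  req#7 t=7ms: ALLOW
  req#8 t=8ms: ALLOW
  req#9 t=9ms: ALLOW
  req#10 t=10ms: ALLOW
  req#11 t=11ms: DENY
  req#12 t=12ms: ALLOW

Answer: AAAADAAAAADA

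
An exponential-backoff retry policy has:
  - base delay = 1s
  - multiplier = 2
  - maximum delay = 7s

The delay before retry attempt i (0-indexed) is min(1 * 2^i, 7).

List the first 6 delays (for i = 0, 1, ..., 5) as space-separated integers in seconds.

Computing each delay:
  i=0: min(1*2^0, 7) = 1
  i=1: min(1*2^1, 7) = 2
  i=2: min(1*2^2, 7) = 4
  i=3: min(1*2^3, 7) = 7
  i=4: min(1*2^4, 7) = 7
  i=5: min(1*2^5, 7) = 7

Answer: 1 2 4 7 7 7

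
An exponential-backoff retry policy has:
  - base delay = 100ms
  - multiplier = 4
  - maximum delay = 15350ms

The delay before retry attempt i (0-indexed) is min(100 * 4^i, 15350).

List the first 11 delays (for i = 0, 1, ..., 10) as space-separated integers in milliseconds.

Answer: 100 400 1600 6400 15350 15350 15350 15350 15350 15350 15350

Derivation:
Computing each delay:
  i=0: min(100*4^0, 15350) = 100
  i=1: min(100*4^1, 15350) = 400
  i=2: min(100*4^2, 15350) = 1600
  i=3: min(100*4^3, 15350) = 6400
  i=4: min(100*4^4, 15350) = 15350
  i=5: min(100*4^5, 15350) = 15350
  i=6: min(100*4^6, 15350) = 15350
  i=7: min(100*4^7, 15350) = 15350
  i=8: min(100*4^8, 15350) = 15350
  i=9: min(100*4^9, 15350) = 15350
  i=10: min(100*4^10, 15350) = 15350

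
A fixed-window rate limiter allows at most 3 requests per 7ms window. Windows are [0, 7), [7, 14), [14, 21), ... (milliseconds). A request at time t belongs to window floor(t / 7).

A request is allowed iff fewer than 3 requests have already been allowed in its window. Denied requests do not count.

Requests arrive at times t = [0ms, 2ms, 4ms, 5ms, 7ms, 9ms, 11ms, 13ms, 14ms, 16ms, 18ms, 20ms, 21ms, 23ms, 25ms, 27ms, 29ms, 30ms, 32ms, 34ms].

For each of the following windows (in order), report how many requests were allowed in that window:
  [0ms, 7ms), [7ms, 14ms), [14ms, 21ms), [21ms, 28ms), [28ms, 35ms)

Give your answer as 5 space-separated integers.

Answer: 3 3 3 3 3

Derivation:
Processing requests:
  req#1 t=0ms (window 0): ALLOW
  req#2 t=2ms (window 0): ALLOW
  req#3 t=4ms (window 0): ALLOW
  req#4 t=5ms (window 0): DENY
  req#5 t=7ms (window 1): ALLOW
  req#6 t=9ms (window 1): ALLOW
  req#7 t=11ms (window 1): ALLOW
  req#8 t=13ms (window 1): DENY
  req#9 t=14ms (window 2): ALLOW
  req#10 t=16ms (window 2): ALLOW
  req#11 t=18ms (window 2): ALLOW
  req#12 t=20ms (window 2): DENY
  req#13 t=21ms (window 3): ALLOW
  req#14 t=23ms (window 3): ALLOW
  req#15 t=25ms (window 3): ALLOW
  req#16 t=27ms (window 3): DENY
  req#17 t=29ms (window 4): ALLOW
  req#18 t=30ms (window 4): ALLOW
  req#19 t=32ms (window 4): ALLOW
  req#20 t=34ms (window 4): DENY

Allowed counts by window: 3 3 3 3 3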